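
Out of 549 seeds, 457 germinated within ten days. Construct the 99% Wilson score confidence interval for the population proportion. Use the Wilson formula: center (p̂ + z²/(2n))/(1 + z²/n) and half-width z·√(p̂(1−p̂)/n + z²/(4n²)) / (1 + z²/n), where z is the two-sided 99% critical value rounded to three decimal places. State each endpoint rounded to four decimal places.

(0.7874, 0.8695)

p̂ = 457/549 = 0.83242; z = 2.576, so z² = 6.635776.
1 + z²/n = 1.012087.
Center = (0.83242 + 0.006044)/1.012087 = 0.82845.
Radicand: p̂(1−p̂)/n + z²/(4n²) = 0.000254090 + 0.000005504 = 0.000259594.
Half-width = z·√(radicand)/denom = 2.576·0.016112/1.012087 = 0.04101.
Interval: 0.82845 ± 0.04101 → (0.7874, 0.8695).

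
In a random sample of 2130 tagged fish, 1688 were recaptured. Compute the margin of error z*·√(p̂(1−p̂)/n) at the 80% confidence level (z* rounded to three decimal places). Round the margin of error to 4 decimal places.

p̂ = 1688/2130 = 0.79249.
Standard error of p̂: √(0.164451/2130) = √0.000077207 = 0.008787.
For 80% confidence, z* = 1.282.
Margin of error = z*·SE = 1.282 × 0.008787 = 0.0113.

ME = 0.0113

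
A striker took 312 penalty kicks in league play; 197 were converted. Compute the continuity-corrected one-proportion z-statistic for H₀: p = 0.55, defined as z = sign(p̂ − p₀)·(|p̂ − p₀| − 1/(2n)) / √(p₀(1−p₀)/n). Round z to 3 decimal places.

z = 2.834

p̂ = 197/312 = 0.63141. p̂ − p₀ = 0.081410.
1/(2n) = 0.001603.
Corrected numerator: |0.081410| − 0.001603 = 0.079807.
Under H₀, SE = √(p₀(1−p₀)/n) = √(0.55·0.45/312) = √0.000793269 = 0.028165.
z = +0.079807/0.028165 = 2.834.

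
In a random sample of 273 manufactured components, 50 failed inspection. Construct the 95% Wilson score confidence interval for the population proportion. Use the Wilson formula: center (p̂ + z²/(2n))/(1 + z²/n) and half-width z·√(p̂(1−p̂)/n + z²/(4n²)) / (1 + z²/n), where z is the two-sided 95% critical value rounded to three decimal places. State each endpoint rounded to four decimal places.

(0.1418, 0.2333)

Here p̂ = 50/273 = 0.18315 and z = 1.960 (z² = 3.841600).
1 + z²/n = 1.014072.
Center = (0.18315 + 0.007036)/1.014072 = 0.18755.
Radicand: p̂(1−p̂)/n + z²/(4n²) = 0.000548008 + 0.000012886 = 0.000560894.
Half-width = z·√(radicand)/denom = 1.960·0.023683/1.014072 = 0.04577.
So the interval runs from 0.1418 to 0.2333.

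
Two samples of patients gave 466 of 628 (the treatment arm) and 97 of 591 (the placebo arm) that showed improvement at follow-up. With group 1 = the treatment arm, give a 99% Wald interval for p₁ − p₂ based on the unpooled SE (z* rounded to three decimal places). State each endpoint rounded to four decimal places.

(0.5182, 0.6376)

p̂₁ = 466/628 = 0.74204, p̂₂ = 97/591 = 0.16413; p̂₁ − p̂₂ = 0.57791.
SE = √(0.000304805 + 0.000232133) = √0.000536938 = 0.023172.
z* = 2.576 at the 99% level. Margin of error = 0.05969.
Interval: 0.57791 ± 0.05969 → (0.5182, 0.6376).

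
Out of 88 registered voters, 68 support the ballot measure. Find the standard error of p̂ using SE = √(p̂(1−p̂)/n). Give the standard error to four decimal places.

SE = 0.0447

p̂ = 68/88 = 0.77273.
p̂(1−p̂) = 0.77273·0.22727 = 0.175618.
SE = √(0.175618/88) = √0.001995659 = 0.0447.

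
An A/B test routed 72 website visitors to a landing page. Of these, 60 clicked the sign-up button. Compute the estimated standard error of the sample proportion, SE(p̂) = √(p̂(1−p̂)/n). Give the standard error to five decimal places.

SE = 0.04392

The sample proportion is 60/72 = 0.83333.
p̂(1−p̂) = 0.83333·0.16667 = 0.138891.
SE = √(0.138891/72) = 0.04392.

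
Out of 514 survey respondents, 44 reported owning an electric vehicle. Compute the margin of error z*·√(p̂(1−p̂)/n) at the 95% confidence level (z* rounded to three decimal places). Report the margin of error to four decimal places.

ME = 0.0242

p̂ = 44/514 = 0.08560.
SE(p̂) = √(0.08560·0.91440/514) = 0.012340.
For 95% confidence, z* = 1.960.
So ME = 0.0242.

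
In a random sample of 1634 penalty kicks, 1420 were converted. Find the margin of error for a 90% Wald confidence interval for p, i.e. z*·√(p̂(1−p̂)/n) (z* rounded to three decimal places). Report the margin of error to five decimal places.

ME = 0.01373

The sample proportion is 1420/1634 = 0.86903.
SE(p̂) = √(0.86903·0.13097/1634) = 0.008346.
The 90% critical value is z* = 1.645.
ME = 1.645·0.008346 = 0.01373.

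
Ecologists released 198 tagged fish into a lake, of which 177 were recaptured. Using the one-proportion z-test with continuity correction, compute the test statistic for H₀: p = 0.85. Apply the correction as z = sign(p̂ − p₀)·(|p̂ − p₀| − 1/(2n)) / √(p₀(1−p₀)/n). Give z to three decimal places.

p̂ = 177/198 = 0.89394. p̂ − p₀ = 0.043939.
1/(2n) = 0.002525.
Corrected numerator: |0.043939| − 0.002525 = 0.041414.
Under H₀, SE = √(p₀(1−p₀)/n) = √(0.85·0.15/198) = √0.000643939 = 0.025376.
z = (+)0.041414/0.025376 = 1.632.

z = 1.632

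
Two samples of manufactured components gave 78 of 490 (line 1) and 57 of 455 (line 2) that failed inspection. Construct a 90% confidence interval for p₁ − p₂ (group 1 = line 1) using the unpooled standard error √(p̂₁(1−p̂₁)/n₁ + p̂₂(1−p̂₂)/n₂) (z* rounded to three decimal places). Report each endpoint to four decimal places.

(-0.0034, 0.0712)

p̂₁ = 78/490 = 0.15918, p̂₂ = 57/455 = 0.12527; p̂₁ − p̂₂ = 0.03391.
Unpooled SE = √(p̂₁(1−p̂₁)/n₁ + p̂₂(1−p̂₂)/n₂) = √(0.000273151 + 0.000240837) = 0.022671.
For 90% confidence, z* = 1.645. Margin of error = 0.03729.
So the interval runs from -0.0034 to 0.0712.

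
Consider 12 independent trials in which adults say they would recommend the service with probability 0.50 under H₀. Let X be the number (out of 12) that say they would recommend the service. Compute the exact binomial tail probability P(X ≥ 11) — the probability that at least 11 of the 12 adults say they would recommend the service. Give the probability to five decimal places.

P = 0.00317

X ~ Binomial(n=12, p=0.50).
P(X ≥ 11) = C(12,11)·0.50^11·0.50^1 + C(12,12)·0.50^12·0.50^0.
= 0.002930 + 0.000244 = 0.00317.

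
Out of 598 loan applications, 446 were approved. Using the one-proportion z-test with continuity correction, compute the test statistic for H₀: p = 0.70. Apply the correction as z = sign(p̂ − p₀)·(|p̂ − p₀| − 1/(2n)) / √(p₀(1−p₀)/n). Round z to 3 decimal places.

The sample proportion is 446/598 = 0.74582. p̂ − p₀ = 0.045819.
1/(2n) = 0.000836.
Corrected numerator: |0.045819| − 0.000836 = 0.044983.
Under H₀, SE = √(p₀(1−p₀)/n) = √(0.70·0.30/598) = √0.000351171 = 0.018740.
z = (+)0.044983/0.018740 = 2.400.

z = 2.400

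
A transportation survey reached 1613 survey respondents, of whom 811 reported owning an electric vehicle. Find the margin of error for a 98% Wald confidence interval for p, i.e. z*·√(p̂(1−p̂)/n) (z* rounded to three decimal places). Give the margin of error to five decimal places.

Sample proportion p̂ = 811/1613 = 0.50279.
Standard error of p̂: √(0.249992/1613) = √0.000154986 = 0.012449.
For 98% confidence, z* = 2.326.
So ME = 0.02896.

ME = 0.02896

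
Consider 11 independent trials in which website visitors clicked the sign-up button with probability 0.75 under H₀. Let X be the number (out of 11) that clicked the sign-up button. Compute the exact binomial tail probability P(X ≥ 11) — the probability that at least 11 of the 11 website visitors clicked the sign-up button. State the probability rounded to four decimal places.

X is binomial with n = 11 and p = 0.75.
P(X ≥ 11) = C(11,11)·0.75^11·0.25^0.
= 0.042235 = 0.0422.

P = 0.0422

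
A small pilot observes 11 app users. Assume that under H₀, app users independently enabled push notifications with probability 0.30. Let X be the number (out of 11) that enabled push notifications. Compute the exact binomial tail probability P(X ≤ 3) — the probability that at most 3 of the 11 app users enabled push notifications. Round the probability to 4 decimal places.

X ~ Binomial(n=11, p=0.30).
P(X ≤ 3) = C(11,0)·0.30^0·0.70^11 + C(11,1)·0.30^1·0.70^10 + C(11,2)·0.30^2·0.70^9 + C(11,3)·0.30^3·0.70^8.
= 0.019773 + 0.093217 + 0.199750 + 0.256822 = 0.5696.

P = 0.5696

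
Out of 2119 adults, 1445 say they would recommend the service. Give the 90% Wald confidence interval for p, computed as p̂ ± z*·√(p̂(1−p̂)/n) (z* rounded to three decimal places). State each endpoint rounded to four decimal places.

(0.6653, 0.6986)

With x = 1445 successes in n = 2119, p̂ = 0.68193.
SE(p̂) = √(0.68193·0.31807/2119) = 0.010117.
The 90% critical value is z* = 1.645.
Margin = 1.645·0.010117 = 0.01664.
Interval: 0.68193 ± 0.01664 → (0.6653, 0.6986).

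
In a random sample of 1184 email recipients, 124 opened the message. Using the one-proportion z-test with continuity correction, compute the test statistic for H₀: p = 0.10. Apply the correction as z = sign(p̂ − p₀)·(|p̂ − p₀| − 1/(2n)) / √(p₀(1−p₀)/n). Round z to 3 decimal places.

With x = 124 successes in n = 1184, p̂ = 0.10473. p̂ − p₀ = 0.004730.
1/(2n) = 0.000422.
Corrected numerator: |0.004730| − 0.000422 = 0.004308.
Under H₀, SE = √(p₀(1−p₀)/n) = √(0.10·0.90/1184) = √0.000076014 = 0.008719.
z = +0.004308/0.008719 = 0.494.

z = 0.494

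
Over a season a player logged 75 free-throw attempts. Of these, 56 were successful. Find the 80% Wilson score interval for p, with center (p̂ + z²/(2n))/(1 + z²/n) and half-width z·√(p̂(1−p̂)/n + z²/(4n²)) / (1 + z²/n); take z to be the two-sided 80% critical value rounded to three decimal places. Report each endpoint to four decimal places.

Here p̂ = 56/75 = 0.74667 and z = 1.282 (z² = 1.643524).
1 + z²/n = 1.021914.
Adjusted center: (0.74667 + z²/(2n))/1.021914 = 0.74138.
Radicand: p̂(1−p̂)/n + z²/(4n²) = 0.002522074 + 0.000073046 = 0.002595120.
Half-width = 1.282·√0.002595120/1.021914 = 0.06391.
CI: 0.74138 ± 0.06391 = (0.6775, 0.8053).

(0.6775, 0.8053)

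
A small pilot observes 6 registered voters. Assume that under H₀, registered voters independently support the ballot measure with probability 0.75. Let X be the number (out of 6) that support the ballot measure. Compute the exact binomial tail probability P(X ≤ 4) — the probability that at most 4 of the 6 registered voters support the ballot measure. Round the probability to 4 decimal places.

P = 0.4661

X is binomial with n = 6 and p = 0.75.
P(X ≤ 4) = Σ_{j=0}^{4} C(6,j)·0.75^j·0.25^{6−j}.
= 0.000244 + 0.004395 + 0.032959 + 0.131836 + 0.296631 = 0.4661.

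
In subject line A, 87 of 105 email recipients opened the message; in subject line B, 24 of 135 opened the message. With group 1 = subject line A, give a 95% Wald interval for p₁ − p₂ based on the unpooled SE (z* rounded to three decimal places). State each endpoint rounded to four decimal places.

(0.5541, 0.7475)

p̂₁ = 0.82857, p̂₂ = 0.17778, so the observed difference is 0.65079.
Unpooled SE = √(p̂₁(1−p̂₁)/n₁ + p̂₂(1−p̂₂)/n₂) = √(0.001352770 + 0.001082762) = 0.049351.
z* = 1.960 at the 95% level. Margin of error = 0.09673.
CI: 0.65079 ± 0.09673 = (0.5541, 0.7475).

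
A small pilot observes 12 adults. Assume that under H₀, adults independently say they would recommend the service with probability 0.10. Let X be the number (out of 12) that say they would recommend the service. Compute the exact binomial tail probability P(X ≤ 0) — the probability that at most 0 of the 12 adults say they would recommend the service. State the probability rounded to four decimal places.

X is binomial with n = 12 and p = 0.10.
P(X ≤ 0) = C(12,0)·0.10^0·0.90^12.
= 0.282430 = 0.2824.

P = 0.2824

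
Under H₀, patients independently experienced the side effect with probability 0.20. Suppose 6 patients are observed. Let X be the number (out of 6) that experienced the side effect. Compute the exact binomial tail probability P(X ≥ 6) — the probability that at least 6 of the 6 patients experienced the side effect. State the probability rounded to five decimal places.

P = 0.00006

X ~ Binomial(n=6, p=0.20).
P(X ≥ 6) = C(6,6)·0.20^6·0.80^0.
= 0.000064 = 0.00006.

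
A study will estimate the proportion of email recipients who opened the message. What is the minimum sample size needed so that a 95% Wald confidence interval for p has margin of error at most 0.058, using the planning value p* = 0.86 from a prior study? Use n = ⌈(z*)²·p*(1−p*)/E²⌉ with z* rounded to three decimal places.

n = 138

For 95% confidence, z* = 1.960.
p*(1−p*) = 0.86·0.14 = 0.1204.
(z*)²·p*(1−p*)/E² = 3.841600·0.1204/0.003364 = 137.494.
Rounding up, n = 138.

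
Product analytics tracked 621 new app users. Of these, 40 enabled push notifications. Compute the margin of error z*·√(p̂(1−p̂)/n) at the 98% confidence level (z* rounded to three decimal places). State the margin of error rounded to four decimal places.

p̂ = 40/621 = 0.06441.
SE(p̂) = √(0.06441·0.93559/621) = 0.009851.
The 98% critical value is z* = 2.326.
Margin of error = z*·SE = 2.326 × 0.009851 = 0.0229.

ME = 0.0229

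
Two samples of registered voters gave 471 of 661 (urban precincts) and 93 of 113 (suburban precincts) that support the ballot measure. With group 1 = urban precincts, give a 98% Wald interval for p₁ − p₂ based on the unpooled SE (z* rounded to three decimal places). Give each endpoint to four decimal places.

p̂₁ = 471/661 = 0.71256, p̂₂ = 93/113 = 0.82301; p̂₁ − p̂₂ = -0.11045.
SE = √(0.000309863 + 0.001289073) = √0.001598936 = 0.039987.
z* = 2.326 at the 98% level. Margin of error = 0.09301.
CI: -0.11045 ± 0.09301 = (-0.2035, -0.0174).

(-0.2035, -0.0174)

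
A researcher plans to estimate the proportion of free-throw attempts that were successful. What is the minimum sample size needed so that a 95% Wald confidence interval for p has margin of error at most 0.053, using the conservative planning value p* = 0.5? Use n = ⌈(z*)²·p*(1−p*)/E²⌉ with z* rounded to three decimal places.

n = 342

The 95% critical value is z* = 1.960.
p*(1−p*) = 0.2500.
Required n before rounding: 3.841600 × 0.2500 / 0.053² = 341.901.
Rounding up, n = 342.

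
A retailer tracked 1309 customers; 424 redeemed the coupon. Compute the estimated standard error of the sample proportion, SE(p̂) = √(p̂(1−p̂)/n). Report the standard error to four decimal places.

SE = 0.0129

The sample proportion is 424/1309 = 0.32391.
p̂(1−p̂) = 0.218992.
Dividing by n and taking the root: √0.000167297 = 0.0129.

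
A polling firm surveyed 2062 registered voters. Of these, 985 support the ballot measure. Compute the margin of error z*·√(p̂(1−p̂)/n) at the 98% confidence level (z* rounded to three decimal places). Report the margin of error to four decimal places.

ME = 0.0256

The sample proportion is 985/2062 = 0.47769.
SE = √(p̂(1−p̂)/n) = √(0.249502/2062) = 0.011000.
For 98% confidence, z* = 2.326.
ME = 2.326·0.011000 = 0.0256.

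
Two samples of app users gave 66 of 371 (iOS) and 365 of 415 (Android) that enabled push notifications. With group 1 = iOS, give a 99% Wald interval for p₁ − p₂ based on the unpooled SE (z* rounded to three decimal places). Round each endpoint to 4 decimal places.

(-0.7673, -0.6360)

p̂₁ = 66/371 = 0.17790, p̂₂ = 365/415 = 0.87952; p̂₁ − p̂₂ = -0.70162.
SE = √(0.000394205 + 0.000255340) = √0.000649545 = 0.025486.
The 99% critical value is z* = 2.576. Margin of error = 0.06565.
CI: -0.70162 ± 0.06565 = (-0.7673, -0.6360).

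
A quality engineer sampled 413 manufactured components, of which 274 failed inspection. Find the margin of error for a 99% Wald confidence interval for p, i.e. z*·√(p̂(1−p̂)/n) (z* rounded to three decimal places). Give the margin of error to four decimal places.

ME = 0.0599

With x = 274 successes in n = 413, p̂ = 0.66344.
SE = √(p̂(1−p̂)/n) = √(0.223288/413) = 0.023252.
For 99% confidence, z* = 2.576.
Margin of error = z*·SE = 2.576 × 0.023252 = 0.0599.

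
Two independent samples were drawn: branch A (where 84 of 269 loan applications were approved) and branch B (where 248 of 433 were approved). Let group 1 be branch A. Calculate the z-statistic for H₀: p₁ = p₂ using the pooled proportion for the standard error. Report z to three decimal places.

Sample proportions: p̂₁ = 84/269 = 0.31227 and p̂₂ = 248/433 = 0.57275.
Pooling: p̂ = 332/702 = 0.47293.
Pooled SE = √[0.2492675·0.00602694] ≈ 0.038760.
z = -0.26048/0.038760 = -6.720.

z = -6.720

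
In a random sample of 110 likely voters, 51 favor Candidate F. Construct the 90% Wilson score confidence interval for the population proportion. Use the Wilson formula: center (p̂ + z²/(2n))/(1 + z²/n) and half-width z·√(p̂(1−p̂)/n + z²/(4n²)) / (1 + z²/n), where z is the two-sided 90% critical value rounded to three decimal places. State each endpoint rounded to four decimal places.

(0.3872, 0.5418)

p̂ = 51/110 = 0.46364; z = 1.645, so z² = 2.706025.
Denominator 1 + z²/n = 1 + 2.706025/110 = 1.024600.
Adjusted center: (0.46364 + z²/(2n))/1.024600 = 0.46451.
Radicand: p̂(1−p̂)/n + z²/(4n²) = 0.002260706 + 0.000055910 = 0.002316616.
Half-width = z·√(radicand)/denom = 1.645·0.048131/1.024600 = 0.07727.
Interval: 0.46451 ± 0.07727 → (0.3872, 0.5418).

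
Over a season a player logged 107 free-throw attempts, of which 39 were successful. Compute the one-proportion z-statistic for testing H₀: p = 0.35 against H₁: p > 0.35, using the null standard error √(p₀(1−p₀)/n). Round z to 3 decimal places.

p̂ = 39/107 = 0.36449.
Null standard error: √(0.35·0.65/107) = √0.002126168 = 0.046110.
Test statistic: z = 0.01449/0.046110 = 0.314.

z = 0.314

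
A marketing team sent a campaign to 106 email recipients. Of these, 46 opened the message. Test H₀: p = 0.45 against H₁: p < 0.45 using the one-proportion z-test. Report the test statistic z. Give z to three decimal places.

z = -0.332

Sample proportion p̂ = 46/106 = 0.43396.
SE₀ = √(0.45·0.55/106) = 0.048321.
z = (0.43396 − 0.45)/0.048321 = -0.01604/0.048321 = -0.332.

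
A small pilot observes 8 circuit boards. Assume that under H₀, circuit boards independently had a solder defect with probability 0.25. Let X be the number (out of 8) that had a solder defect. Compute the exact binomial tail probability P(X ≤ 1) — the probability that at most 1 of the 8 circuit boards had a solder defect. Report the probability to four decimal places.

X ~ Binomial(n=8, p=0.25).
P(X ≤ 1) = C(8,0)·0.25^0·0.75^8 + C(8,1)·0.25^1·0.75^7.
= 0.100113 + 0.266968 = 0.3671.

P = 0.3671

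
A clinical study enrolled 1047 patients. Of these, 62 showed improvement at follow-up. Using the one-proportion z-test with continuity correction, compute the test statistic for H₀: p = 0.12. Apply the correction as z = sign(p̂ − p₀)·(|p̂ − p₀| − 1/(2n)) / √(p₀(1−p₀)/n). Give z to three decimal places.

p̂ = 62/1047 = 0.05922. p̂ − p₀ = -0.060783.
Continuity correction 1/(2n) = 1/2094 = 0.000478.
Corrected numerator: |-0.060783| − 0.000478 = 0.060305.
Under H₀, SE = √(p₀(1−p₀)/n) = √(0.12·0.88/1047) = √0.000100860 = 0.010043.
z = −0.060305/0.010043 = -6.005.

z = -6.005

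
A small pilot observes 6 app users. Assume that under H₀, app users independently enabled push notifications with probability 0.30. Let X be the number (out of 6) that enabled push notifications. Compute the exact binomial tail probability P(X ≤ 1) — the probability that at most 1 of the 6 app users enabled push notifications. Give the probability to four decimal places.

X is binomial with n = 6 and p = 0.30.
P(X ≤ 1) = C(6,0)·0.30^0·0.70^6 + C(6,1)·0.30^1·0.70^5.
= 0.117649 + 0.302526 = 0.4202.

P = 0.4202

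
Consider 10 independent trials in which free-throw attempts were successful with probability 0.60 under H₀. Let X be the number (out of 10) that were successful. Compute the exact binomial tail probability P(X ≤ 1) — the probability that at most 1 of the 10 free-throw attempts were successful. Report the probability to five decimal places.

P = 0.00168

X is binomial with n = 10 and p = 0.60.
P(X ≤ 1) = C(10,0)·0.60^0·0.40^10 + C(10,1)·0.60^1·0.40^9.
= 0.000105 + 0.001573 = 0.00168.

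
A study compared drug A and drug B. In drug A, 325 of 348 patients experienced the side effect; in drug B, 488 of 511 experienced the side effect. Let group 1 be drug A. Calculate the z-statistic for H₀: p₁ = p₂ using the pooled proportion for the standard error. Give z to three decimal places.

Sample proportions: p̂₁ = 325/348 = 0.93391 and p̂₂ = 488/511 = 0.95499.
Pooling: p̂ = 813/859 = 0.94645.
SE = √[p̂(1−p̂)(1/n₁+1/n₂)] = √[0.94645·0.05355·(1/348+1/511)] ≈ 0.015647.
z = (p̂₁ − p̂₂)/SE = (0.93391 − 0.95499)/0.015647 = -0.02108/0.015647 = -1.347.

z = -1.347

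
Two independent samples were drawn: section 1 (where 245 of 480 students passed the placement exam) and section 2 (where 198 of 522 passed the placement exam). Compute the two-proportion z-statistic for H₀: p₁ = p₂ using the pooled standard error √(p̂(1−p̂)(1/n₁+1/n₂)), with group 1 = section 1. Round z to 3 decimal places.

z = 4.175

Sample proportions: p̂₁ = 245/480 = 0.51042 and p̂₂ = 198/522 = 0.37931.
Pooled p̂ = (245+198)/(480+522) = 443/1002 = 0.44212.
SE = √[p̂(1−p̂)(1/n₁+1/n₂)] = √[0.44212·0.55788·(1/480+1/522)] ≈ 0.031406.
z = (p̂₁ − p̂₂)/SE = (0.51042 − 0.37931)/0.031406 = 0.13111/0.031406 = 4.175.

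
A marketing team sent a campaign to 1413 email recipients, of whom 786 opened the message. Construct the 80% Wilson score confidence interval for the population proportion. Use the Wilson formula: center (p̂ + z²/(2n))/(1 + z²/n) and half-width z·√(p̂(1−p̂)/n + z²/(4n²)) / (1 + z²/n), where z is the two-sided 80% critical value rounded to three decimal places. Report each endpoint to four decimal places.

p̂ = 786/1413 = 0.55626; z = 1.282, so z² = 1.643524.
1 + z²/n = 1.001163.
Center = (0.55626 + 0.000582)/1.001163 = 0.55620.
Radicand: p̂(1−p̂)/n + z²/(4n²) = 0.000174688 + 0.000000206 = 0.000174894.
Half-width = 1.282·√0.000174894/1.001163 = 0.01693.
Interval: 0.55620 ± 0.01693 → (0.5393, 0.5731).

(0.5393, 0.5731)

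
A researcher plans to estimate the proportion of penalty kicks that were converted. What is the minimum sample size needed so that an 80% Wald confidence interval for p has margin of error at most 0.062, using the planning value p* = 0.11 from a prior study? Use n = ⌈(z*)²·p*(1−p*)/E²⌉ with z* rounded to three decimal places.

The 80% critical value is z* = 1.282.
p*(1−p*) = 0.0979.
(z*)²·p*(1−p*)/E² = 1.643524·0.0979/0.003844 = 41.858.
⌈41.858⌉ = 42.

n = 42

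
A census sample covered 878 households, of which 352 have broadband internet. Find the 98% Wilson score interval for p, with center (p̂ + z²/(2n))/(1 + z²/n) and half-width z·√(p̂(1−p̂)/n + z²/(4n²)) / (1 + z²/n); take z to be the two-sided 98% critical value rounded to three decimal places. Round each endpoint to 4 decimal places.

(0.3632, 0.4399)

p̂ = 352/878 = 0.40091; z = 2.326, so z² = 5.410276.
1 + z²/n = 1.006162.
Center = (0.40091 + 0.003081)/1.006162 = 0.40152.
Radicand: p̂(1−p̂)/n + z²/(4n²) = 0.000273555 + 0.000001755 = 0.000275310.
Half-width = z·√(radicand)/denom = 2.326·0.016592/1.006162 = 0.03836.
CI: 0.40152 ± 0.03836 = (0.3632, 0.4399).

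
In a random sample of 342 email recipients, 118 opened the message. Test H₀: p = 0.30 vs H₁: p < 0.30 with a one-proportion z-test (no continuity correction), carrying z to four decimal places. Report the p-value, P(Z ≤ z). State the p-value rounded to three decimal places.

p-value = 0.965

p̂ = 118/342 = 0.34503.
SE₀ = √(0.30·0.70/342) = 0.024780.
z = (p̂ − p₀)/SE = (118/342 − 0.30)/0.024780 ≈ 1.8172.
From the standard normal, P(Z ≤ z) = 0.965.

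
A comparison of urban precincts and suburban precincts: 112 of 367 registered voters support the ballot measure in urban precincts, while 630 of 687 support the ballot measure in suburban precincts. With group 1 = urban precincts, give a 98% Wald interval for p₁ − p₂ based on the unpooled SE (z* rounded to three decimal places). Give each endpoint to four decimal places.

(-0.6729, -0.5508)

p̂₁ = 112/367 = 0.30518, p̂₂ = 630/687 = 0.91703; p̂₁ − p̂₂ = -0.61185.
SE = √(0.000577777 + 0.000110750) = √0.000688527 = 0.026240.
For 98% confidence, z* = 2.326. Margin = 2.326·0.026240 = 0.06103.
Interval: -0.61185 ± 0.06103 → (-0.6729, -0.5508).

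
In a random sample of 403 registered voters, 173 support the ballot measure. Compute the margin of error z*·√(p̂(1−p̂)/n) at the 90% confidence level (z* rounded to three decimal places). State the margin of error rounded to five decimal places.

ME = 0.04056

With x = 173 successes in n = 403, p̂ = 0.42928.
SE = √(p̂(1−p̂)/n) = √(0.244999/403) = 0.024656.
The 90% critical value is z* = 1.645.
ME = 1.645·0.024656 = 0.04056.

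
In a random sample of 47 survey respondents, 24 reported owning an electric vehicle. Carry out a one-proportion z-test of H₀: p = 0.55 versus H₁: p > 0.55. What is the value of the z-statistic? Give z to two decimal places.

Sample proportion p̂ = 24/47 = 0.51064.
Null standard error: √(0.55·0.45/47) = √0.005265957 = 0.072567.
Test statistic: z = -0.03936/0.072567 = -0.54.

z = -0.54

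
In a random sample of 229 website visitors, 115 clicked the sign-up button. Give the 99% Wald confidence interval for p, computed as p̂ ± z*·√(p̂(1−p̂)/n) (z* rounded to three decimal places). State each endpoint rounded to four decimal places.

(0.4171, 0.5873)

p̂ = 115/229 = 0.50218.
SE = √(p̂(1−p̂)/n) = √(0.249995/229) = 0.033041.
For 99% confidence, z* = 2.576.
Margin of error: 2.576 × 0.033041 = 0.08511.
Interval: 0.50218 ± 0.08511 → (0.4171, 0.5873).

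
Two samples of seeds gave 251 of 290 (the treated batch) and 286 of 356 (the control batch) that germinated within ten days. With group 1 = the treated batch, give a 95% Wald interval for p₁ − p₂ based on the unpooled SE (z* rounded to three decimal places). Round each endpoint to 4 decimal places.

(0.0052, 0.1191)

p̂₁ = 0.86552, p̂₂ = 0.80337, so the observed difference is 0.06215.
Unpooled SE = √(p̂₁(1−p̂₁)/n₁ + p̂₂(1−p̂₂)/n₂) = √(0.000401369 + 0.000443725) = 0.029071.
For 95% confidence, z* = 1.960. Margin = 1.960·0.029071 = 0.05698.
CI: 0.06215 ± 0.05698 = (0.0052, 0.1191).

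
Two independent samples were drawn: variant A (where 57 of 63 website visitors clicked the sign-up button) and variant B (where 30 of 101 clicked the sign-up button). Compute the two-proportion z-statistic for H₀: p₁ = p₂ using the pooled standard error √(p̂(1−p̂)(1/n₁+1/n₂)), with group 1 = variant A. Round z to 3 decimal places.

z = 7.585

Sample proportions: p̂₁ = 57/63 = 0.90476 and p̂₂ = 30/101 = 0.29703.
Pooling: p̂ = 87/164 = 0.53049.
Pooled SE = √[0.2490705·0.02577401] ≈ 0.080122.
z = 0.60773/0.080122 = 7.585.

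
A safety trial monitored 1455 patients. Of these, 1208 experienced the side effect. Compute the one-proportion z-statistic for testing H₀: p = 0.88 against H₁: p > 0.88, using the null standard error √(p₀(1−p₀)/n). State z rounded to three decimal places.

With x = 1208 successes in n = 1455, p̂ = 0.83024.
SE₀ = √(0.88·0.12/1455) = 0.008519.
z = (p̂ − p₀)/SE = (0.83024 − 0.88)/0.008519 = -5.841.

z = -5.841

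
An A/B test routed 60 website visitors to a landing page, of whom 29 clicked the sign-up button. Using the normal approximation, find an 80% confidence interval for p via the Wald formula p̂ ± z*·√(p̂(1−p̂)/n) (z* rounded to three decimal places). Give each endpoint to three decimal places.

The sample proportion is 29/60 = 0.48333.
SE = √(p̂(1−p̂)/n) = √(0.249722/60) = 0.064514.
For 80% confidence, z* = 1.282.
Margin of error: 1.282 × 0.064514 = 0.08271.
Interval: 0.48333 ± 0.08271 → (0.401, 0.566).

(0.401, 0.566)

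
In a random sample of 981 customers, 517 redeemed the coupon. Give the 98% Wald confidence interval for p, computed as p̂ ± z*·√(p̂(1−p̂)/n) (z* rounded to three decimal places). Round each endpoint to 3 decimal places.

Sample proportion p̂ = 517/981 = 0.52701.
SE = √(p̂(1−p̂)/n) = √(0.249270/981) = 0.015940.
The 98% critical value is z* = 2.326.
Margin = 2.326·0.015940 = 0.03708.
CI: 0.52701 ± 0.03708 = (0.490, 0.564).

(0.490, 0.564)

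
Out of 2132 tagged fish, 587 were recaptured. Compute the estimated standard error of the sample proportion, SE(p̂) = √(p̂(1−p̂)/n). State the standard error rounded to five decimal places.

Sample proportion p̂ = 587/2132 = 0.27533.
p̂(1−p̂) = 0.199523.
SE = √(0.199523/2132) = 0.00967.

SE = 0.00967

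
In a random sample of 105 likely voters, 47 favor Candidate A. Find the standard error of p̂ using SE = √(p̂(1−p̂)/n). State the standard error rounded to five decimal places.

SE = 0.04853

The sample proportion is 47/105 = 0.44762.
p̂(1−p̂) = 0.44762·0.55238 = 0.247256.
SE = √(0.247256/105) = √0.002354819 = 0.04853.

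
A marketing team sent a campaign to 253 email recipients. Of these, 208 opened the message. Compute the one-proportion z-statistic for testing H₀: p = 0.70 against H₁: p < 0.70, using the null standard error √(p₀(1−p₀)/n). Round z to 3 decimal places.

z = 4.239

The sample proportion is 208/253 = 0.82213.
Under H₀, SE = √(p₀(1−p₀)/n) = √(0.70·0.30/253) = √0.000830040 = 0.028810.
z = (0.82213 − 0.70)/0.028810 = 0.12213/0.028810 = 4.239.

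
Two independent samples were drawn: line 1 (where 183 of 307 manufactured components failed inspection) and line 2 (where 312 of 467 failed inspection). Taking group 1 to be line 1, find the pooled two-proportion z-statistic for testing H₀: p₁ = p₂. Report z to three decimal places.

Sample proportions: p̂₁ = 183/307 = 0.59609 and p̂₂ = 312/467 = 0.66809.
Pooled p̂ = (183+312)/(307+467) = 495/774 = 0.63953.
Pooled SE = √[0.2305300·0.00539866] ≈ 0.035278.
z = (p̂₁ − p̂₂)/SE = (0.59609 − 0.66809)/0.035278 = -0.07200/0.035278 = -2.041.

z = -2.041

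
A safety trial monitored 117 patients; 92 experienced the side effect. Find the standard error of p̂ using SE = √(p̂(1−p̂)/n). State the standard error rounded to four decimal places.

SE = 0.0379

With x = 92 successes in n = 117, p̂ = 0.78632.
p̂(1−p̂) = 0.168021.
SE = √(0.168021/117) = √0.001436077 = 0.0379.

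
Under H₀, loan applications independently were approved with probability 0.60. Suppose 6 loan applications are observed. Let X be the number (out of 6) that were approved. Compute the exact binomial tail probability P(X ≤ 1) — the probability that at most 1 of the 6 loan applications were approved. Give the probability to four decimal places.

P = 0.0410

X ~ Binomial(n=6, p=0.60).
P(X ≤ 1) = C(6,0)·0.60^0·0.40^6 + C(6,1)·0.60^1·0.40^5.
= 0.004096 + 0.036864 = 0.0410.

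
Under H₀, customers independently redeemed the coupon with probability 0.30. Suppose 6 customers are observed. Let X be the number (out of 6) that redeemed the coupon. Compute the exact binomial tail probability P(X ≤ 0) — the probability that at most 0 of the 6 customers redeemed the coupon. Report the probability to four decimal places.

P = 0.1176

X ~ Binomial(n=6, p=0.30).
P(X ≤ 0) = C(6,0)·0.30^0·0.70^6.
= 0.117649 = 0.1176.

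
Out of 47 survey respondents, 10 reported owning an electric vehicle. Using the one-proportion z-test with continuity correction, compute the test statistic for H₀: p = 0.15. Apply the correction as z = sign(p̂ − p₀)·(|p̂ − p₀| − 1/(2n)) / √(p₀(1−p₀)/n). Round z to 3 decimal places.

Sample proportion p̂ = 10/47 = 0.21277. p̂ − p₀ = 0.062766.
1/(2n) = 0.010638.
Corrected numerator: |0.062766| − 0.010638 = 0.052128.
Under H₀, SE = √(p₀(1−p₀)/n) = √(0.15·0.85/47) = √0.002712766 = 0.052084.
z = (+)0.052128/0.052084 = 1.001.

z = 1.001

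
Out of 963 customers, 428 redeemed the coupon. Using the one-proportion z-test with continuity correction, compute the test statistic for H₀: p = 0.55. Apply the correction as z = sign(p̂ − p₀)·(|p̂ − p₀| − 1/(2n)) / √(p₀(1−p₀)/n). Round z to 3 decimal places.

The sample proportion is 428/963 = 0.44444. p̂ − p₀ = -0.105556.
Continuity correction 1/(2n) = 1/1926 = 0.000519.
Corrected numerator: |-0.105556| − 0.000519 = 0.105037.
Null standard error: √(0.55·0.45/963) = √0.000257009 = 0.016032.
z = −0.105037/0.016032 = -6.552.

z = -6.552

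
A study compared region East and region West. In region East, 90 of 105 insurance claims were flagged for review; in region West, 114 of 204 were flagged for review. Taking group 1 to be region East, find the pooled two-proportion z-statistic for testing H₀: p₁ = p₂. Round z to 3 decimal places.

Sample proportions: p̂₁ = 90/105 = 0.85714 and p̂₂ = 114/204 = 0.55882.
Pooling: p̂ = 204/309 = 0.66019.
SE = √[p̂(1−p̂)(1/n₁+1/n₂)] = √[0.66019·0.33981·(1/105+1/204)] ≈ 0.056888.
z = (p̂₁ − p̂₂)/SE = (0.85714 − 0.55882)/0.056888 = 0.29832/0.056888 = 5.244.

z = 5.244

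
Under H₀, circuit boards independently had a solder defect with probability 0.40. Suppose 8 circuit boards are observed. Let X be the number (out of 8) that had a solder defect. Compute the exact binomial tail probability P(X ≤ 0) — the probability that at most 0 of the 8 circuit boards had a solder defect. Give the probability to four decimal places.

P = 0.0168

X ~ Binomial(n=8, p=0.40).
P(X ≤ 0) = C(8,0)·0.40^0·0.60^8.
= 0.016796 = 0.0168.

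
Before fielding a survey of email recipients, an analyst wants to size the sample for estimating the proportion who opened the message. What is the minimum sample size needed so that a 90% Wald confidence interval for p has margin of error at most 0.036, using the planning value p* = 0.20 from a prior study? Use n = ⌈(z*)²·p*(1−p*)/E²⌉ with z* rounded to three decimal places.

n = 335

For 90% confidence, z* = 1.645.
p*(1−p*) = 0.20·0.80 = 0.1600.
Required n before rounding: 2.706025 × 0.1600 / 0.036² = 334.077.
Rounding up, n = 335.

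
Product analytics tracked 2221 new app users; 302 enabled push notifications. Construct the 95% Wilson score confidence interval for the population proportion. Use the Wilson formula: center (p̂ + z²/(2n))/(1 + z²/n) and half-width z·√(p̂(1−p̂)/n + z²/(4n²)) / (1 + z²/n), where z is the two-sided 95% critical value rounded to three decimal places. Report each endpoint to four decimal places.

p̂ = 302/2221 = 0.13597; z = 1.960, so z² = 3.841600.
1 + z²/n = 1.001730.
Adjusted center: (0.13597 + z²/(2n))/1.001730 = 0.13660.
Radicand: p̂(1−p̂)/n + z²/(4n²) = 0.000052898 + 0.000000195 = 0.000053093.
Half-width = 1.960·√0.000053093/1.001730 = 0.01426.
Interval: 0.13660 ± 0.01426 → (0.1223, 0.1509).

(0.1223, 0.1509)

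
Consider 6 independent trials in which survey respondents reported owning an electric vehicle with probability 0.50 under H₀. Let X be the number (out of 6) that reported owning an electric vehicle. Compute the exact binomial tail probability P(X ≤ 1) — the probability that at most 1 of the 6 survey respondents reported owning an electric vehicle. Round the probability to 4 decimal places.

P = 0.1094

X ~ Binomial(n=6, p=0.50).
P(X ≤ 1) = C(6,0)·0.50^0·0.50^6 + C(6,1)·0.50^1·0.50^5.
= 0.015625 + 0.093750 = 0.1094.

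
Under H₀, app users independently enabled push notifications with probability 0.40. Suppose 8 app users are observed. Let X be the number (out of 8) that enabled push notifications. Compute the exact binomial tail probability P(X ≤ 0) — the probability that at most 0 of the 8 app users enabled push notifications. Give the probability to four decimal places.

P = 0.0168

X ~ Binomial(n=8, p=0.40).
P(X ≤ 0) = C(8,0)·0.40^0·0.60^8.
= 0.016796 = 0.0168.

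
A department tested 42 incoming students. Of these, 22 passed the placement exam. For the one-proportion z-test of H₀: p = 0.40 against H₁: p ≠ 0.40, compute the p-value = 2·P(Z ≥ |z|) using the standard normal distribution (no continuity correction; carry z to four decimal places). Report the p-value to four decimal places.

p-value = 0.1015

Sample proportion p̂ = 22/42 = 0.52381.
Null standard error: √(0.40·0.60/42) = √0.005714286 = 0.075593.
Test statistic (full precision, shown to 4 dp): z = (22/42 − 0.40)/SE₀ ≈ 1.6378.
From the standard normal, 2·P(Z ≥ |z|) = 0.1015.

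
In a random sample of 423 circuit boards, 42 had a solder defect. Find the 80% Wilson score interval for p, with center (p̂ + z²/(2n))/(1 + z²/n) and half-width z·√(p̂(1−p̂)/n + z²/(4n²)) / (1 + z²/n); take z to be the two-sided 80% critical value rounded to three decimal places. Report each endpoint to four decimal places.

p̂ = 42/423 = 0.09929; z = 1.282, so z² = 1.643524.
1 + z²/n = 1.003885.
Adjusted center: (0.09929 + z²/(2n))/1.003885 = 0.10084.
Radicand: p̂(1−p̂)/n + z²/(4n²) = 0.000211423 + 0.000002296 = 0.000213719.
Half-width = 1.282·√0.000213719/1.003885 = 0.01867.
So the interval runs from 0.0822 to 0.1195.

(0.0822, 0.1195)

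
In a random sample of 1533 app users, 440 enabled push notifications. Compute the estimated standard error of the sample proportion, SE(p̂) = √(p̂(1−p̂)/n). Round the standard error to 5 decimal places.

p̂ = 440/1533 = 0.28702.
p̂(1−p̂) = 0.28702·0.71298 = 0.204640.
SE = √(0.204640/1533) = 0.01155.

SE = 0.01155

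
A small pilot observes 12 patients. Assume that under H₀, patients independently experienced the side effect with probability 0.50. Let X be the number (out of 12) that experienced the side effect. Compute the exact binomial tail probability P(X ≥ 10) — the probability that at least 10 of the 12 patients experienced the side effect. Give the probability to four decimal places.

X ~ Binomial(n=12, p=0.50).
P(X ≥ 10) = C(12,10)·0.50^10·0.50^2 + C(12,11)·0.50^11·0.50^1 + C(12,12)·0.50^12·0.50^0.
= 0.016113 + 0.002930 + 0.000244 = 0.0193.

P = 0.0193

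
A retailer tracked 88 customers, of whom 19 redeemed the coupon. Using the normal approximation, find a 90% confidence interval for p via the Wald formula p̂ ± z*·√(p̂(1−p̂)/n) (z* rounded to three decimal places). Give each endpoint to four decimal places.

Sample proportion p̂ = 19/88 = 0.21591.
SE = √(p̂(1−p̂)/n) = √(0.169292/88) = 0.043861.
z* = 1.645 at the 90% level.
Margin of error: 1.645 × 0.043861 = 0.07215.
CI: 0.21591 ± 0.07215 = (0.1438, 0.2881).

(0.1438, 0.2881)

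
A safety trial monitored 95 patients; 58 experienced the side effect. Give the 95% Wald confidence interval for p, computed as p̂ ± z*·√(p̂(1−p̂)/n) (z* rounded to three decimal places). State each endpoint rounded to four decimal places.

(0.5125, 0.7086)

With x = 58 successes in n = 95, p̂ = 0.61053.
SE(p̂) = √(0.61053·0.38947/95) = 0.050030.
The 95% critical value is z* = 1.960.
Margin of error: 1.960 × 0.050030 = 0.09806.
CI: 0.61053 ± 0.09806 = (0.5125, 0.7086).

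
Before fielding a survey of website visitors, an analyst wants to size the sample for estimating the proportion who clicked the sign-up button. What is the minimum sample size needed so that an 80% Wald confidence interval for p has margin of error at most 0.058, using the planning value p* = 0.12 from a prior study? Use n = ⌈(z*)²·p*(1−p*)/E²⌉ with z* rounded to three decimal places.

n = 52

For 80% confidence, z* = 1.282.
p*(1−p*) = 0.12·0.88 = 0.1056.
Required n before rounding: 1.643524 × 0.1056 / 0.058² = 51.592.
Rounding up, n = 52.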